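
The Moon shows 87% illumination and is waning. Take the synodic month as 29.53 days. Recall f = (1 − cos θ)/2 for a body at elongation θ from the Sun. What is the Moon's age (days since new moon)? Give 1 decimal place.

From f = (1 − cos θ)/2: cos θ = 1 − 2×0.87 = -0.740; arccos → 137.7°.
A waning Moon lies in 180°–360°, so θ = 360° − 137.7° = 222.3°.
That fraction of the synodic month is 222.3/360 × 29.53 d ≈ 18.23 d.

18.2 days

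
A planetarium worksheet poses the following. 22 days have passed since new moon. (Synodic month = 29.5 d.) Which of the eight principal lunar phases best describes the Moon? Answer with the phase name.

θ ≈ 360° × 22/29.5 = 268°, which falls in the last quarter sector.

last quarter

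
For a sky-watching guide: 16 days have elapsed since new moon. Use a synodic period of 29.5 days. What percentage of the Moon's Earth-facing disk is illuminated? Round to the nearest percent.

98%

Phase angle: θ = 360°·(16 d)/(29.5 d) = 195.3°.
Illuminated fraction = (1 − cos 195.3°)/2 = (1 − (-0.965))/2 ≈ 0.982, so 98%.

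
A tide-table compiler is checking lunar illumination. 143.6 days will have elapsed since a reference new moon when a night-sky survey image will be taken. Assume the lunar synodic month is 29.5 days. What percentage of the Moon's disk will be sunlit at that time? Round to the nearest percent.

Reduce mod P: 143.6 − 4×29.5 = 25.60 d into the current lunation.
The Moon has covered 25.60/29.5 of its cycle, so θ ≈ 360° × 25.60/29.5 = 312.4°.
cos 312.4° = 0.674, so f = (1 − 0.674)/2 = 0.163, so 16%.

16%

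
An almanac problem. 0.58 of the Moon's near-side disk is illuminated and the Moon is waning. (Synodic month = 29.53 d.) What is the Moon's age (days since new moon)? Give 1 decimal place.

21.4 days

From f = (1 − cos θ)/2: cos θ = 1 − 2×0.58 = -0.160; arccos → 99.2°.
Since the Moon is past full (waning), take the reflex angle: θ = 360° − 99.2° = 260.8°.
Age = 29.53 × 260.8°/360° ≈ 21.39 days.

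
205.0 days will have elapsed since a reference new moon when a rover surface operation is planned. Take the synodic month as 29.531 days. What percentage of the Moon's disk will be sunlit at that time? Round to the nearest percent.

3%

205.0/29.531 = 6.942 lunations, so 6 complete cycles and 27.81 d into the next.
Elongation θ = 360° × 27.81/29.531 ≈ 339.1°.
cos 339.1° = 0.934, so f = (1 − 0.934)/2 = 0.033, so 3%.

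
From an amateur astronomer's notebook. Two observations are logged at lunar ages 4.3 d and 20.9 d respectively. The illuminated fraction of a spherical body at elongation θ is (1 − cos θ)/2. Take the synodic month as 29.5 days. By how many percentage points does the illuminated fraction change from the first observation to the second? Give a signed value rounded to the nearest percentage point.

+43 pp

First observation: θ = 360°·4.3/29.5 = 52.5°, so f = 0.195.
Second observation: θ = 255.1°, f = 0.629.
Δf = 0.629 − 0.195 = +0.434, i.e. +43 pp.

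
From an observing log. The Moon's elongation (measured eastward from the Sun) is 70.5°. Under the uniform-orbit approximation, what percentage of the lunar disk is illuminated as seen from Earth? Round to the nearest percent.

33%

f = (1 − cos 70.5°)/2 = (1 − 0.334)/2 ≈ 0.333, i.e. 33%.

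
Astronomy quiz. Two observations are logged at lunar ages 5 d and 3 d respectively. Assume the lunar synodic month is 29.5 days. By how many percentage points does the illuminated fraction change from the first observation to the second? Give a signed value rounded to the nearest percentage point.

-16 pp

θ₁ = 360° × 5/29.5 = 61.0°, f₁ = (1 − cos θ₁)/2 = 0.258.
θ₂ = 360° × 3/29.5 = 36.6°, f₂ = (1 − cos θ₂)/2 = 0.099.
Change = f₂ − f₁ = -0.159 → -16 percentage points.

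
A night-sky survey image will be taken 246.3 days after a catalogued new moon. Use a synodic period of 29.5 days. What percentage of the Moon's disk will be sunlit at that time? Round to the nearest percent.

246.3 d spans 8 complete synodic months (8 × 29.5 = 236.00 d) plus 10.30 d.
The Moon has covered 10.30/29.5 of its cycle, so θ ≈ 360° × 10.30/29.5 = 125.7°.
cos 125.7° = (-0.583), so f = (1 − (-0.583))/2 = 0.792, so 79%.

79%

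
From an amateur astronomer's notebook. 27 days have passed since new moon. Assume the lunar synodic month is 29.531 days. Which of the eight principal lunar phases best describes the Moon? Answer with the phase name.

θ ≈ 360° × 27/29.531 = 329°, which falls in the waning crescent sector.

waning crescent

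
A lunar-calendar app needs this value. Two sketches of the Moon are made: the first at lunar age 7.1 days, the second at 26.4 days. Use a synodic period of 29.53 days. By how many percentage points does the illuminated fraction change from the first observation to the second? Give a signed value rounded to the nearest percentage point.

θ₁ = 360° × 7.1/29.53 = 86.6°, f₁ = (1 − cos θ₁)/2 = 0.470.
θ₂ = 360° × 26.4/29.53 = 321.8°, f₂ = (1 − cos θ₂)/2 = 0.107.
Change = f₂ − f₁ = -0.363 → -36 percentage points.

-36 pp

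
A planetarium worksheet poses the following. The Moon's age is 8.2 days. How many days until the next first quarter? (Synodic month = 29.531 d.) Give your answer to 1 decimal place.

First quarter is 0.25 of the way through the cycle: age 0.25 × 29.531 = 7.383 d.
Already past this cycle's first quarter; the next is at 7.383 + 29.531 = 36.914 d, so 36.914 − 8.2 = 28.714 days.

28.7 days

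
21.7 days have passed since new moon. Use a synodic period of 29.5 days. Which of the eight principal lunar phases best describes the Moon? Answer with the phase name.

At 21.7/29.5 of the cycle, θ ≈ 265° — the last quarter range.

last quarter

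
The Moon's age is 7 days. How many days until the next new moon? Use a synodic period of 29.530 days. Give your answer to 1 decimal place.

22.5 days

One full lunation from the last new moon is 29.530 d; remaining = 29.530 − 7 = 22.530 d.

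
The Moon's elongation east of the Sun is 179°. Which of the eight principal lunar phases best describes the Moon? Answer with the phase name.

full moon

The full moon sector spans roughly 158°–202°; 179° falls inside it.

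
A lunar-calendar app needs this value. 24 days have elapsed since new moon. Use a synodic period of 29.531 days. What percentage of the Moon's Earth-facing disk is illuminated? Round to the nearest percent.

Elongation θ = 360° × 24/29.531 ≈ 292.6°.
cos 292.6° = 0.384, so f = (1 − 0.384)/2 = 0.308, so 31%.

31%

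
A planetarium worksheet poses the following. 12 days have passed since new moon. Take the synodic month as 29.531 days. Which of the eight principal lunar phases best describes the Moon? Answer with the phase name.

waxing gibbous

θ ≈ 360° × 12/29.531 = 146°, which falls in the waxing gibbous sector.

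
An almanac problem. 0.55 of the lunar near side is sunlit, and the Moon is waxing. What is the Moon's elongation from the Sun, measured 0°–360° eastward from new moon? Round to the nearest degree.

cos θ = 1 − 2f = -0.100, giving a principal value of 95.7°.
The Moon is waxing (0°–180°), so θ = 95.7° directly.

96°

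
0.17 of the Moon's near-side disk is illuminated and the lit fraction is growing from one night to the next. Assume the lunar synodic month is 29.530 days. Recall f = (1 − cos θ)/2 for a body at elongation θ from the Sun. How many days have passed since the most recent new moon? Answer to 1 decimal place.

cos θ = 1 − 2f = 0.660, giving a principal value of 48.7°.
The Moon is waxing (0°–180°), so θ = 48.7° directly.
Age = 29.530 × 48.7°/360° ≈ 3.99 days.

4.0 days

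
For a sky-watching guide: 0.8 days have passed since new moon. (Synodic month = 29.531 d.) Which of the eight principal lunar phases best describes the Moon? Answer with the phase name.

θ ≈ 360° × 0.8/29.531 = 10°, which falls in the new moon sector.

new moon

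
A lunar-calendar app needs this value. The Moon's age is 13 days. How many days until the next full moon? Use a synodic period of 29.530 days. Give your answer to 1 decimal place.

1.8 days

Full moon occurs at elongation 180°, i.e. at age 29.530 × 180/360 = 14.765 d.
That is 14.765 − 13 = 1.765 days ahead.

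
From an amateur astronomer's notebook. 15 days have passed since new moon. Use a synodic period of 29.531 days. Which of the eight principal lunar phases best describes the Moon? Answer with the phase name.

full moon

At 15/29.531 of the cycle, θ ≈ 183° — the full moon range.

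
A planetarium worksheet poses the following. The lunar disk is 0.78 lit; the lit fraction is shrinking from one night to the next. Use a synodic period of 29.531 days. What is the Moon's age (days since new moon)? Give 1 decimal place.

19.4 days

cos θ = 1 − 2f = -0.560, giving a principal value of 124.1°.
Waning ⇒ past full, so θ = 360° − 124.1° = 235.9°.
At 360°/29.531 d per day, 235.9° corresponds to 19.35 days.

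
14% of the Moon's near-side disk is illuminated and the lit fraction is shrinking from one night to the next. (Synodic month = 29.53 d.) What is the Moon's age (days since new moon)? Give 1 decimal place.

cos θ = 1 − 2f = 0.720, giving a principal value of 43.9°.
Waning ⇒ past full, so θ = 360° − 43.9° = 316.1°.
At 360°/29.53 d per day, 316.1° corresponds to 25.93 days.

25.9 days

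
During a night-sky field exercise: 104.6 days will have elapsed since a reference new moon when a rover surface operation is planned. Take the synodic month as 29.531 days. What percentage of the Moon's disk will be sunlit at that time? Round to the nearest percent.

98%

104.6 d spans 3 complete synodic months (3 × 29.531 = 88.59 d) plus 16.01 d.
Phase angle: θ = 360°·(16.01 d)/(29.531 d) = 195.1°.
Illuminated fraction = (1 − cos 195.1°)/2 = (1 − (-0.965))/2 ≈ 0.983, so 98%.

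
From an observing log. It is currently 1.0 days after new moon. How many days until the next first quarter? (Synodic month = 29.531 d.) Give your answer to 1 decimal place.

6.4 days

First quarter occurs at elongation 90°, i.e. at age 29.531 × 90/360 = 7.383 d.
So 6.383 days remain (7.383 − 1.0).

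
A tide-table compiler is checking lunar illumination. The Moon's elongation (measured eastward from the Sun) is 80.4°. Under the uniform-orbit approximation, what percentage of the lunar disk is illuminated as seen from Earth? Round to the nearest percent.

Half-versine of 80.4°: (1 − 0.167)/2 = 0.417, i.e. 42%.

42%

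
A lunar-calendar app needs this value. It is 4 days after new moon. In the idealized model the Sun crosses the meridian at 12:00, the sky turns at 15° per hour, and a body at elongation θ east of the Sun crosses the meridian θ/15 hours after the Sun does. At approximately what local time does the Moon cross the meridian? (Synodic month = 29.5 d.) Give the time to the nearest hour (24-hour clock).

15:00

The Moon has covered 4/29.5 of its cycle, so θ ≈ 360° × 4/29.5 = 48.8°.
The Moon trails the Sun by θ/15 = 48.8/15 ≈ 3.25 hours.
12:00 + 3.25 h ≈ 15:15 → 15:00 to the nearest hour.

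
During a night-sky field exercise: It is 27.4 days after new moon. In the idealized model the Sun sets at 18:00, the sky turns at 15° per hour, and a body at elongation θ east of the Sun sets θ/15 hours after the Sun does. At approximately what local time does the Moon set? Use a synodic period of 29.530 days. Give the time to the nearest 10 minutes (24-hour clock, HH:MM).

16:20

Elongation θ = 360° × 27.4/29.530 ≈ 334.0°.
At 15° of sky rotation per hour, 334.0° corresponds to a 22.27 h lag.
18:00 + 22.269 h ≈ 16:16 → 16:20 to the nearest ten minutes.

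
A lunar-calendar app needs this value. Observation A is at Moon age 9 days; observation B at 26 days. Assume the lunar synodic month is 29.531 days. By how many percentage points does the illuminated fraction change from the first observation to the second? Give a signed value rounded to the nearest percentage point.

-53 pp

θ₁ = 360° × 9/29.531 = 109.7°, f₁ = (1 − cos θ₁)/2 = 0.669.
θ₂ = 360° × 26/29.531 = 317.0°, f₂ = (1 − cos θ₂)/2 = 0.135.
Change = f₂ − f₁ = -0.534 → -53 percentage points.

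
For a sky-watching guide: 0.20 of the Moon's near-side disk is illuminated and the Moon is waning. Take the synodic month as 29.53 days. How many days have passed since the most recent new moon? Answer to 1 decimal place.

25.2 days

cos θ = 1 − 2f = 0.600, giving a principal value of 53.1°.
Since the Moon is past full (waning), take the reflex angle: θ = 360° − 53.1° = 306.9°.
Age = 29.53 × 306.9°/360° ≈ 25.17 days.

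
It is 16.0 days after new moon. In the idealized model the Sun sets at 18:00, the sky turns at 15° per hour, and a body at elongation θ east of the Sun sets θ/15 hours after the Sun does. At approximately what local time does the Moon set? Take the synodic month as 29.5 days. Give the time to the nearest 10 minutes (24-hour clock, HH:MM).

07:00

Phase angle: θ = 360°·(16.0 d)/(29.5 d) = 195.3°.
Delay after the Sun = 195.3° / (15°/h) ≈ 13.02 h.
18:00 + 13.017 h ≈ 07:01 → 07:00 to the nearest ten minutes.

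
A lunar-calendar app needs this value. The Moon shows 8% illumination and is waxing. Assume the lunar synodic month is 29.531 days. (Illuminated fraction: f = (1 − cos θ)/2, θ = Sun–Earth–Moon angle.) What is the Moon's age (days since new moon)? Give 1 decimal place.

2.7 days

Invert f = (1 − cos θ)/2 to get cos θ = 1 − 2(0.08) = 0.840, hence θ₀ = arccos 0.840 = 32.9°.
Before full moon the principal value applies: θ = 32.9°.
That fraction of the synodic month is 32.9/360 × 29.531 d ≈ 2.70 d.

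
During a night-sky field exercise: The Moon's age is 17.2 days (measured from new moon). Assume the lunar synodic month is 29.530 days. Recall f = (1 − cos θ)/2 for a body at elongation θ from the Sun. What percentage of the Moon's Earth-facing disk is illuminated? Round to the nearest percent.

93%

The Moon has covered 17.2/29.530 of its cycle, so θ ≈ 360° × 17.2/29.530 = 209.7°.
cos 209.7° = (-0.869), so f = (1 − (-0.869))/2 = 0.934, so 93%.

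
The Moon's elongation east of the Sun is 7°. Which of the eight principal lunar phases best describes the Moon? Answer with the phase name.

The new moon sector spans roughly -22°–22°; 7° falls inside it.

new moon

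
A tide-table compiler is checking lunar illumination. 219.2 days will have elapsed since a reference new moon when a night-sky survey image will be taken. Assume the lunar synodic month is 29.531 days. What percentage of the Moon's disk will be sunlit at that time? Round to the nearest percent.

94%

219.2/29.531 = 7.423 lunations, so 7 complete cycles and 12.48 d into the next.
Elongation θ = 360° × 12.48/29.531 ≈ 152.2°.
With cos θ = (-0.884), the lit fraction is (1 − (-0.884))/2 ≈ 0.942, so 94%.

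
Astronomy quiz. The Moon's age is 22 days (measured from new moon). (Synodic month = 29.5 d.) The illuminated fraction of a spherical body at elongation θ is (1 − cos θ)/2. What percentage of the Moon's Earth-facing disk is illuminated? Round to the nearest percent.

51%

Elongation θ = 360° × 22/29.5 ≈ 268.5°.
Illuminated fraction = (1 − cos 268.5°)/2 = (1 − (-0.027))/2 ≈ 0.513, so 51%.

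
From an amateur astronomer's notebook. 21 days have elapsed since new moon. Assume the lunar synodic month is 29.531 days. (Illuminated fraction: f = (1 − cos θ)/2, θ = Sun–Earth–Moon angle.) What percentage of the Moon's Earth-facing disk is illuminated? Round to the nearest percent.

The Moon has covered 21/29.531 of its cycle, so θ ≈ 360° × 21/29.531 = 256.0°.
Illuminated fraction = (1 − cos 256.0°)/2 = (1 − (-0.242))/2 ≈ 0.621, so 62%.

62%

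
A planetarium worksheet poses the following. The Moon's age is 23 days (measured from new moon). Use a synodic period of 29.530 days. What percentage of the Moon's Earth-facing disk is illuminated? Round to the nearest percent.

41%

Phase angle: θ = 360°·(23 d)/(29.530 d) = 280.4°.
cos 280.4° = 0.180, so f = (1 − 0.180)/2 = 0.410, so 41%.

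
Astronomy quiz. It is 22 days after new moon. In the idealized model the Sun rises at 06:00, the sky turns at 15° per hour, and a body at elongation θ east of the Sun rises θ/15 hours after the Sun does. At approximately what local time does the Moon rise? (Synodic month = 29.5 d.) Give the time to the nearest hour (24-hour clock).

Elongation θ = 360° × 22/29.5 ≈ 268.5°.
At 15° of sky rotation per hour, 268.5° corresponds to a 17.90 h lag.
06:00 + 17.90 h ≈ 23:54 → 00:00 to the nearest hour.

00:00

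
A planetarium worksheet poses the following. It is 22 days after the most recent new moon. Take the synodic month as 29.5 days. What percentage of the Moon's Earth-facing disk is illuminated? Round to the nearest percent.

51%

Phase angle: θ = 360°·(22 d)/(29.5 d) = 268.5°.
cos 268.5° = (-0.027), so f = (1 − (-0.027))/2 = 0.513, so 51%.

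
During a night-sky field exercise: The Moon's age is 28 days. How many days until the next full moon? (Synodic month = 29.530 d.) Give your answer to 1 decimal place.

Full moon is 0.5 of the way through the cycle: age 0.5 × 29.530 = 14.765 d.
This lunation's full moon (14.765 d) has passed, so add one period: 44.295 − 28 = 16.295 days.

16.3 days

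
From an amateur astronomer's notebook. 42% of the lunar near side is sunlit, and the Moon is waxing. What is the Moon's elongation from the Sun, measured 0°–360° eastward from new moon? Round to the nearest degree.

Invert f = (1 − cos θ)/2 to get cos θ = 1 − 2(0.42) = 0.160, hence θ₀ = arccos 0.160 = 80.8°.
Waxing ⇒ before full, so θ = 80.8°.

81°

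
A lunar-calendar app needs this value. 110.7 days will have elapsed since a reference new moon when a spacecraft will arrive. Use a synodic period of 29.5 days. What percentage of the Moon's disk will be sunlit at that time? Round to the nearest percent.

49%

Reduce mod P: 110.7 − 3×29.5 = 22.20 d into the current lunation.
The Moon has covered 22.20/29.5 of its cycle, so θ ≈ 360° × 22.20/29.5 = 270.9°.
Illuminated fraction = (1 − cos 270.9°)/2 = (1 − 0.016)/2 ≈ 0.492, so 49%.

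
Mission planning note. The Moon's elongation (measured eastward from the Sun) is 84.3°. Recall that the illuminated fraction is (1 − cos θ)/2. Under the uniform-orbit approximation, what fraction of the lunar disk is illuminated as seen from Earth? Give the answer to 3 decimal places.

Half-versine of 84.3°: (1 − 0.099)/2 = 0.450.

0.450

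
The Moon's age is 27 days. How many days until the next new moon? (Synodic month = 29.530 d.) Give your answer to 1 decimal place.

One full lunation from the last new moon is 29.530 d; remaining = 29.530 − 27 = 2.530 d.

2.5 days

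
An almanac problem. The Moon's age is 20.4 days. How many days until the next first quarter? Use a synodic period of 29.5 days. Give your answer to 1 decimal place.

16.5 days

First quarter occurs at elongation 90°, i.e. at age 29.5 × 90/360 = 7.375 d.
This lunation's first quarter (7.375 d) has passed, so add one period: 36.875 − 20.4 = 16.475 days.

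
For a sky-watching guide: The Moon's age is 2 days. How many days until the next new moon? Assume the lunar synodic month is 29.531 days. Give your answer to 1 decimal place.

One full lunation from the last new moon is 29.531 d; remaining = 29.531 − 2 = 27.531 d.

27.5 days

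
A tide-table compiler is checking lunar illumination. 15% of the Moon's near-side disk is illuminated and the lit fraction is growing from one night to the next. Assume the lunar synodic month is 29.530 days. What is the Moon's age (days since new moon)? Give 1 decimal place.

3.7 days

cos θ = 1 − 2f = 0.700, giving a principal value of 45.6°.
Waxing ⇒ before full, so θ = 45.6°.
That fraction of the synodic month is 45.6/360 × 29.530 d ≈ 3.74 d.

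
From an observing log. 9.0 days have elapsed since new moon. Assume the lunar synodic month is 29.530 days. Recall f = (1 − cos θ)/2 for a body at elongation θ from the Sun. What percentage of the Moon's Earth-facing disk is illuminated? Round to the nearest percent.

The Moon has covered 9.0/29.530 of its cycle, so θ ≈ 360° × 9.0/29.530 = 109.7°.
With cos θ = (-0.337), the lit fraction is (1 − (-0.337))/2 ≈ 0.669, so 67%.

67%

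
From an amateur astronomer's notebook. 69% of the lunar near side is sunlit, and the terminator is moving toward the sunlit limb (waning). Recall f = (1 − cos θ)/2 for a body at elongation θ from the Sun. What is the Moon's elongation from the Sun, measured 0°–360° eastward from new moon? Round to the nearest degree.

From f = (1 − cos θ)/2: cos θ = 1 − 2×0.69 = -0.380; arccos → 112.3°.
Since the Moon is past full (waning), take the reflex angle: θ = 360° − 112.3° = 247.7°.

248°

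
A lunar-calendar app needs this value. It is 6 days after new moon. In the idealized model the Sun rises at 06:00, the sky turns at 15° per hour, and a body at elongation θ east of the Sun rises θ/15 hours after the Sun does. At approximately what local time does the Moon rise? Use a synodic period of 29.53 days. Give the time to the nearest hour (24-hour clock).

Elongation θ = 360° × 6/29.53 ≈ 73.1°.
The Moon trails the Sun by θ/15 = 73.1/15 ≈ 4.88 hours.
06:00 + 4.88 h ≈ 10:53 → 11:00 to the nearest hour.

11:00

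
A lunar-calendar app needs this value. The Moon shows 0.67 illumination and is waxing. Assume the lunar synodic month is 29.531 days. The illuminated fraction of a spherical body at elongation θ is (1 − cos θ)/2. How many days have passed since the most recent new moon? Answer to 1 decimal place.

9.0 days

From f = (1 − cos θ)/2: cos θ = 1 − 2×0.67 = -0.340; arccos → 109.9°.
Before full moon the principal value applies: θ = 109.9°.
At 360°/29.531 d per day, 109.9° corresponds to 9.01 days.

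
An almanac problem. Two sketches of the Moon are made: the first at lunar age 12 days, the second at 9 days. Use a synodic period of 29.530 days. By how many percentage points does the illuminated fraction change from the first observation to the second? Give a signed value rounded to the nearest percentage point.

First observation: θ = 360°·12/29.530 = 146.3°, so f = 0.916.
Second observation: θ = 109.7°, f = 0.669.
Δf = 0.669 − 0.916 = -0.247, i.e. -25 pp.

-25 percentage points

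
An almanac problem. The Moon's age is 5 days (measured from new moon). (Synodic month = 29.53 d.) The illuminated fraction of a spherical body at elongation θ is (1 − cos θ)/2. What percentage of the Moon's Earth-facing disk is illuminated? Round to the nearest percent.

26%

The Moon has covered 5/29.53 of its cycle, so θ ≈ 360° × 5/29.53 = 61.0°.
cos 61.0° = 0.485, so f = (1 − 0.485)/2 = 0.257, so 26%.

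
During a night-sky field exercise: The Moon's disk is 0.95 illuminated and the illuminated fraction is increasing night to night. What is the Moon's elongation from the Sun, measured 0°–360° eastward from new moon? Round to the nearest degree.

154°

Invert f = (1 − cos θ)/2 to get cos θ = 1 − 2(0.95) = -0.900, hence θ₀ = arccos -0.900 = 154.2°.
Waxing ⇒ before full, so θ = 154.2°.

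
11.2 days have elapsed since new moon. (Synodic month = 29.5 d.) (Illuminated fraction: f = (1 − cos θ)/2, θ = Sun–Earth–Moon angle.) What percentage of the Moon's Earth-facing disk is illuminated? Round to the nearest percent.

86%

Phase angle: θ = 360°·(11.2 d)/(29.5 d) = 136.7°.
cos 136.7° = (-0.728), so f = (1 − (-0.728))/2 = 0.864, so 86%.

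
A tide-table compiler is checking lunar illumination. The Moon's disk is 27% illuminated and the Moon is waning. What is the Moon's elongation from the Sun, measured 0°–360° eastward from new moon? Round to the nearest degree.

From f = (1 − cos θ)/2: cos θ = 1 − 2×0.27 = 0.460; arccos → 62.6°.
A waning Moon lies in 180°–360°, so θ = 360° − 62.6° = 297.4°.

297°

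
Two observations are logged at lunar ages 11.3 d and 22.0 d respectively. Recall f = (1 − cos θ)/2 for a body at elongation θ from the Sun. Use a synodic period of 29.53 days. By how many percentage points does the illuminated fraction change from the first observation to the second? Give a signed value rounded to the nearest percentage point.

-35 pp

θ₁ = 360° × 11.3/29.53 = 137.8°, f₁ = (1 − cos θ₁)/2 = 0.870.
θ₂ = 360° × 22.0/29.53 = 268.2°, f₂ = (1 − cos θ₂)/2 = 0.516.
Change = f₂ − f₁ = -0.354 → -35 percentage points.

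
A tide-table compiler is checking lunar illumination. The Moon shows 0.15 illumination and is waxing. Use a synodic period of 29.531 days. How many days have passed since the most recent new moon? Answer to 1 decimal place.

3.7 days

Invert f = (1 − cos θ)/2 to get cos θ = 1 − 2(0.15) = 0.700, hence θ₀ = arccos 0.700 = 45.6°.
Before full moon the principal value applies: θ = 45.6°.
At 360°/29.531 d per day, 45.6° corresponds to 3.74 days.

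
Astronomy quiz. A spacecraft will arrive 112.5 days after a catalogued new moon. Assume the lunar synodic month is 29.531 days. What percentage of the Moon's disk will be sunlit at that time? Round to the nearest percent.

32%

112.5/29.531 = 3.810 lunations, so 3 complete cycles and 23.91 d into the next.
Elongation θ = 360° × 23.91/29.531 ≈ 291.4°.
Illuminated fraction = (1 − cos 291.4°)/2 = (1 − 0.366)/2 ≈ 0.317, so 32%.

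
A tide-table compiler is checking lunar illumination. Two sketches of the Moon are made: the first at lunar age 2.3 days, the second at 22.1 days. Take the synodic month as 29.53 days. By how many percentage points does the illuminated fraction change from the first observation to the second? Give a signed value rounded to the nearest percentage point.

First observation: θ = 360°·2.3/29.53 = 28.0°, so f = 0.059.
Second observation: θ = 269.4°, f = 0.505.
Δf = 0.505 − 0.059 = +0.446, i.e. +45 pp.

+45 pp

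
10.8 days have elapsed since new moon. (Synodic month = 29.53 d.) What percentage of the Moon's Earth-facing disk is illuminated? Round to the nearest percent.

Elongation θ = 360° × 10.8/29.53 ≈ 131.7°.
With cos θ = (-0.665), the lit fraction is (1 − (-0.665))/2 ≈ 0.832, so 83%.

83%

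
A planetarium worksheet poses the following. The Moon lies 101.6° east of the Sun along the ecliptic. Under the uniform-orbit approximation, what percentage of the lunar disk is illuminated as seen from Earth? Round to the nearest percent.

60%

f = (1 − cos 101.6°)/2 = (1 − (-0.201))/2 ≈ 0.601, i.e. 60%.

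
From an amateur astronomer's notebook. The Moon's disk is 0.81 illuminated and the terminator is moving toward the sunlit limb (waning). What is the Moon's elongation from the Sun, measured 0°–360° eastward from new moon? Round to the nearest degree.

232°

Invert f = (1 − cos θ)/2 to get cos θ = 1 − 2(0.81) = -0.620, hence θ₀ = arccos -0.620 = 128.3°.
Since the Moon is past full (waning), take the reflex angle: θ = 360° − 128.3° = 231.7°.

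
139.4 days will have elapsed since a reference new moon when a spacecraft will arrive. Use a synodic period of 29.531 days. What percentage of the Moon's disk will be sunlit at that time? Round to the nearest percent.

Reduce mod P: 139.4 − 4×29.531 = 21.28 d into the current lunation.
Elongation θ = 360° × 21.28/29.531 ≈ 259.4°.
cos 259.4° = (-0.185), so f = (1 − (-0.185))/2 = 0.592, so 59%.

59%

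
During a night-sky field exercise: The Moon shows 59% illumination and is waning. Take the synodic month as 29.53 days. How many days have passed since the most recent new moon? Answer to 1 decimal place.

21.3 days

From f = (1 − cos θ)/2: cos θ = 1 − 2×0.59 = -0.180; arccos → 100.4°.
Waning ⇒ past full, so θ = 360° − 100.4° = 259.6°.
At 360°/29.53 d per day, 259.6° corresponds to 21.30 days.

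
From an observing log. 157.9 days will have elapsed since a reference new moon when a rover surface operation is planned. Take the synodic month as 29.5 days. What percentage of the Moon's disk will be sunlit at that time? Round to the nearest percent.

80%

157.9 d spans 5 complete synodic months (5 × 29.5 = 147.50 d) plus 10.40 d.
Phase angle: θ = 360°·(10.40 d)/(29.5 d) = 126.9°.
With cos θ = (-0.601), the lit fraction is (1 − (-0.601))/2 ≈ 0.800, so 80%.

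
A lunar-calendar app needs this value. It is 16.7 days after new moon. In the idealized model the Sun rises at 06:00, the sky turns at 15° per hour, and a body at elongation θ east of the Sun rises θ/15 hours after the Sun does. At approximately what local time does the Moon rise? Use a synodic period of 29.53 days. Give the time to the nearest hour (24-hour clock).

Phase angle: θ = 360°·(16.7 d)/(29.53 d) = 203.6°.
The Moon trails the Sun by θ/15 = 203.6/15 ≈ 13.57 hours.
06:00 + 13.57 h ≈ 19:34 → 20:00 to the nearest hour.

20:00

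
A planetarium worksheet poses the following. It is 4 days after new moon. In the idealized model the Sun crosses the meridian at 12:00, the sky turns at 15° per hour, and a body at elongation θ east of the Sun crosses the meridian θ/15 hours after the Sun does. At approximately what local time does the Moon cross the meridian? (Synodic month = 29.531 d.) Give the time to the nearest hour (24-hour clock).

15:00

Elongation θ = 360° × 4/29.531 ≈ 48.8°.
At 15° of sky rotation per hour, 48.8° corresponds to a 3.25 h lag.
12:00 + 3.25 h ≈ 15:15 → 15:00 to the nearest hour.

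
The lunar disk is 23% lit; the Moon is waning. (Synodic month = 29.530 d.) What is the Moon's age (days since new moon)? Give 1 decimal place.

Invert f = (1 − cos θ)/2 to get cos θ = 1 − 2(0.23) = 0.540, hence θ₀ = arccos 0.540 = 57.3°.
Waning ⇒ past full, so θ = 360° − 57.3° = 302.7°.
That fraction of the synodic month is 302.7/360 × 29.530 d ≈ 24.83 d.

24.8 days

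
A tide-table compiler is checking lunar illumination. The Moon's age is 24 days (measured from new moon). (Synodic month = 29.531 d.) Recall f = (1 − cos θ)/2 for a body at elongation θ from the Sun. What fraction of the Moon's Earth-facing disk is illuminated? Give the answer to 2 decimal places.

The Moon has covered 24/29.531 of its cycle, so θ ≈ 360° × 24/29.531 = 292.6°.
With cos θ = 0.384, the lit fraction is (1 − 0.384)/2 ≈ 0.308.

0.31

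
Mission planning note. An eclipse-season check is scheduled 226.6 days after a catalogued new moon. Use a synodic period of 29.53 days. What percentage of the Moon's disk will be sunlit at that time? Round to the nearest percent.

226.6/29.53 = 7.674 lunations, so 7 complete cycles and 19.89 d into the next.
Phase angle: θ = 360°·(19.89 d)/(29.53 d) = 242.5°.
With cos θ = (-0.462), the lit fraction is (1 − (-0.462))/2 ≈ 0.731, so 73%.

73%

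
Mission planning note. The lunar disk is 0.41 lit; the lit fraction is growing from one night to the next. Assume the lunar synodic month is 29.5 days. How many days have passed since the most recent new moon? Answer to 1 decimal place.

6.5 days

From f = (1 − cos θ)/2: cos θ = 1 − 2×0.41 = 0.180; arccos → 79.6°.
The Moon is waxing (0°–180°), so θ = 79.6° directly.
Age = 29.5 × 79.6°/360° ≈ 6.53 days.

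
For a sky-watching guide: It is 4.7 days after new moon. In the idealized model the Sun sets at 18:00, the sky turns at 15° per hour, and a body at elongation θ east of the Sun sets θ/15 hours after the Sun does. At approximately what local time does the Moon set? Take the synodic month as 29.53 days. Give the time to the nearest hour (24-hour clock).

22:00

Phase angle: θ = 360°·(4.7 d)/(29.53 d) = 57.3°.
At 15° of sky rotation per hour, 57.3° corresponds to a 3.82 h lag.
18:00 + 3.82 h ≈ 21:49 → 22:00 to the nearest hour.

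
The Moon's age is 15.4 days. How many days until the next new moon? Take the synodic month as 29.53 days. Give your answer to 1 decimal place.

The next new moon completes the synodic month: 29.53 − 15.4 = 14.130 days.

14.1 days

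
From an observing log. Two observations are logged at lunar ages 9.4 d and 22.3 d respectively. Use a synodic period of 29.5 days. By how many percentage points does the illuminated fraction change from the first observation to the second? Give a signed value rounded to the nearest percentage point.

θ₁ = 360° × 9.4/29.5 = 114.7°, f₁ = (1 − cos θ₁)/2 = 0.709.
θ₂ = 360° × 22.3/29.5 = 272.1°, f₂ = (1 − cos θ₂)/2 = 0.481.
Change = f₂ − f₁ = -0.228 → -23 percentage points.

-23 percentage points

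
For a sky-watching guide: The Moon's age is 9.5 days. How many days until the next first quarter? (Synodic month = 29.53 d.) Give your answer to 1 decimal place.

27.4 days

First quarter occurs at elongation 90°, i.e. at age 29.53 × 90/360 = 7.383 d.
Already past this cycle's first quarter; the next is at 7.383 + 29.53 = 36.913 d, so 36.913 − 9.5 = 27.413 days.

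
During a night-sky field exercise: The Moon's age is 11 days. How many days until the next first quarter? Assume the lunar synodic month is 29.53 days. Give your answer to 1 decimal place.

First quarter is 0.25 of the way through the cycle: age 0.25 × 29.53 = 7.383 d.
This lunation's first quarter (7.383 d) has passed, so add one period: 36.913 − 11 = 25.913 days.

25.9 days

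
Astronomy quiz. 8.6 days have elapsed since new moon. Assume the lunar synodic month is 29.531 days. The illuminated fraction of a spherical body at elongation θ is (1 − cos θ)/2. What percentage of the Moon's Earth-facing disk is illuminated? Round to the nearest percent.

The Moon has covered 8.6/29.531 of its cycle, so θ ≈ 360° × 8.6/29.531 = 104.8°.
cos 104.8° = (-0.256), so f = (1 − (-0.256))/2 = 0.628, so 63%.

63%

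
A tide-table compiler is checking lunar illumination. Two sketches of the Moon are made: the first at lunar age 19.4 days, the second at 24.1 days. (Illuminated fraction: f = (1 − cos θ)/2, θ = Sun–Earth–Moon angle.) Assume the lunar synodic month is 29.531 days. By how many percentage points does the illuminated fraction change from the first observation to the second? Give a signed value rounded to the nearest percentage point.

-48 percentage points

θ₁ = 360° × 19.4/29.531 = 236.5°, f₁ = (1 − cos θ₁)/2 = 0.776.
θ₂ = 360° × 24.1/29.531 = 293.8°, f₂ = (1 − cos θ₂)/2 = 0.298.
Change = f₂ − f₁ = -0.478 → -48 percentage points.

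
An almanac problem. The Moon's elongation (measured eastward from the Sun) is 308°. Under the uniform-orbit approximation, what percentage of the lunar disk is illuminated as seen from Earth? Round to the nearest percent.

19%

cos 308° = 0.616, so f = (1 − 0.616)/2 = 0.192, i.e. 19%.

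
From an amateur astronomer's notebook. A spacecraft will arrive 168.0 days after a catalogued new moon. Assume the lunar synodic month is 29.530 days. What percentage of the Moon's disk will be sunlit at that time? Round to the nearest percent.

168.0/29.530 = 5.689 lunations, so 5 complete cycles and 20.35 d into the next.
The Moon has covered 20.35/29.530 of its cycle, so θ ≈ 360° × 20.35/29.530 = 248.1°.
cos 248.1° = (-0.373), so f = (1 − (-0.373))/2 = 0.687, so 69%.

69%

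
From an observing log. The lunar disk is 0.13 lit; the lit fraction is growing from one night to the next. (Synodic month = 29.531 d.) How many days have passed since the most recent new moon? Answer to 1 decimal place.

3.5 days

From f = (1 − cos θ)/2: cos θ = 1 − 2×0.13 = 0.740; arccos → 42.3°.
Before full moon the principal value applies: θ = 42.3°.
At 360°/29.531 d per day, 42.3° corresponds to 3.47 days.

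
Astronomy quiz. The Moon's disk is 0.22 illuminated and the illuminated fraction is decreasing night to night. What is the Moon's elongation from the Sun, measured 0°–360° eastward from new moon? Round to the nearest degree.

Invert f = (1 − cos θ)/2 to get cos θ = 1 − 2(0.22) = 0.560, hence θ₀ = arccos 0.560 = 55.9°.
A waning Moon lies in 180°–360°, so θ = 360° − 55.9° = 304.1°.

304°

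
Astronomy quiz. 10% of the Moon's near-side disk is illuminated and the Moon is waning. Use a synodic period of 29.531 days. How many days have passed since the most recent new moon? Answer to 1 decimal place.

26.5 days

cos θ = 1 − 2f = 0.800, giving a principal value of 36.9°.
A waning Moon lies in 180°–360°, so θ = 360° − 36.9° = 323.1°.
At 360°/29.531 d per day, 323.1° corresponds to 26.51 days.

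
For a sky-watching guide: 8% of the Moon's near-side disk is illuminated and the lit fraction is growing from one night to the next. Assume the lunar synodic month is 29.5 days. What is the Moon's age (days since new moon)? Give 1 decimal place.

Invert f = (1 − cos θ)/2 to get cos θ = 1 − 2(0.08) = 0.840, hence θ₀ = arccos 0.840 = 32.9°.
Waxing ⇒ before full, so θ = 32.9°.
That fraction of the synodic month is 32.9/360 × 29.5 d ≈ 2.69 d.

2.7 days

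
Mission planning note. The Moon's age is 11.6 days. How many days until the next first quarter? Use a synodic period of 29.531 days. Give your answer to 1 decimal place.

First quarter is 0.25 of the way through the cycle: age 0.25 × 29.531 = 7.383 d.
Already past this cycle's first quarter; the next is at 7.383 + 29.531 = 36.914 d, so 36.914 − 11.6 = 25.314 days.

25.3 days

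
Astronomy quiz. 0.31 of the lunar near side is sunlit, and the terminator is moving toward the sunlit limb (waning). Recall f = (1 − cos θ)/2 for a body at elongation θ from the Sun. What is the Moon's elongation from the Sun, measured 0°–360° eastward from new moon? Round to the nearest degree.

Invert f = (1 − cos θ)/2 to get cos θ = 1 − 2(0.31) = 0.380, hence θ₀ = arccos 0.380 = 67.7°.
Waning ⇒ past full, so θ = 360° − 67.7° = 292.3°.

292°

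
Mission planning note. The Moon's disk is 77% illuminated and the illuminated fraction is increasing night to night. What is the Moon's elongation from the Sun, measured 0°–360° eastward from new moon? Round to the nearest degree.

123°

From f = (1 − cos θ)/2: cos θ = 1 − 2×0.77 = -0.540; arccos → 122.7°.
The Moon is waxing (0°–180°), so θ = 122.7° directly.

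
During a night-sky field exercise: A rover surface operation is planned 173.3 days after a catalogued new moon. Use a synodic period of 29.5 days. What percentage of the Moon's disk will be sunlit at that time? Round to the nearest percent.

15%

Reduce mod P: 173.3 − 5×29.5 = 25.80 d into the current lunation.
The Moon has covered 25.80/29.5 of its cycle, so θ ≈ 360° × 25.80/29.5 = 314.8°.
cos 314.8° = 0.705, so f = (1 − 0.705)/2 = 0.147, so 15%.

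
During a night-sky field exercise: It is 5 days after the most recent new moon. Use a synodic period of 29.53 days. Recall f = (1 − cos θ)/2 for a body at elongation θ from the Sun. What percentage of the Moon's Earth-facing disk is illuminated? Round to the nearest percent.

26%

Phase angle: θ = 360°·(5 d)/(29.53 d) = 61.0°.
cos 61.0° = 0.485, so f = (1 − 0.485)/2 = 0.257, so 26%.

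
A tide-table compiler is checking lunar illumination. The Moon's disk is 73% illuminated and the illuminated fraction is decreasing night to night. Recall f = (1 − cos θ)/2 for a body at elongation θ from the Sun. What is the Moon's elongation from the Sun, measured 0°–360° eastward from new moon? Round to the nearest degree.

243°

Invert f = (1 − cos θ)/2 to get cos θ = 1 − 2(0.73) = -0.460, hence θ₀ = arccos -0.460 = 117.4°.
Since the Moon is past full (waning), take the reflex angle: θ = 360° − 117.4° = 242.6°.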